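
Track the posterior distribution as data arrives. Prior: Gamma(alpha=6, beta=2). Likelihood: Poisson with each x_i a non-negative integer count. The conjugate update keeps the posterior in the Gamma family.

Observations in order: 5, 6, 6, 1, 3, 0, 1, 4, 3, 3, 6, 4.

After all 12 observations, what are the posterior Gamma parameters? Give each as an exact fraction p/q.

alpha=48, beta=14

obs 1: x=5 → posterior Gamma(11, 3)
obs 2: x=6 → posterior Gamma(17, 4)
obs 3: x=6 → posterior Gamma(23, 5)
obs 4: x=1 → posterior Gamma(24, 6)
obs 5: x=3 → posterior Gamma(27, 7)
obs 6: x=0 → posterior Gamma(27, 8)
obs 7: x=1 → posterior Gamma(28, 9)
obs 8: x=4 → posterior Gamma(32, 10)
obs 9: x=3 → posterior Gamma(35, 11)
obs 10: x=3 → posterior Gamma(38, 12)
obs 11: x=6 → posterior Gamma(44, 13)
obs 12: x=4 → posterior Gamma(48, 14)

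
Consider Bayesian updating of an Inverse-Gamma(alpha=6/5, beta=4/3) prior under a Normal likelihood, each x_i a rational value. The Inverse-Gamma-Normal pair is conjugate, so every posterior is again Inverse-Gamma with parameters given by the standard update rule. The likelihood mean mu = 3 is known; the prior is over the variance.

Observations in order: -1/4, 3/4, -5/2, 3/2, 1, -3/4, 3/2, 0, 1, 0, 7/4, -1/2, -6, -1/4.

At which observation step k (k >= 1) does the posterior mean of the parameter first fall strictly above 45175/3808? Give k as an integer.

k = 3

obs 1: x=-1/4 → posterior Inverse-Gamma(17/10, 635/96)
obs 2: x=3/4 → posterior Inverse-Gamma(11/5, 439/48)
obs 3: x=-5/2 → posterior Inverse-Gamma(27/10, 1165/48)
obs 4: x=3/2 → posterior Inverse-Gamma(16/5, 1219/48)
obs 5: x=1 → posterior Inverse-Gamma(37/10, 1315/48)
obs 6: x=-3/4 → posterior Inverse-Gamma(21/5, 3305/96)
obs 7: x=3/2 → posterior Inverse-Gamma(47/10, 3413/96)
obs 8: x=0 → posterior Inverse-Gamma(26/5, 3845/96)
obs 9: x=1 → posterior Inverse-Gamma(57/10, 4037/96)
obs 10: x=0 → posterior Inverse-Gamma(31/5, 4469/96)
obs 11: x=7/4 → posterior Inverse-Gamma(67/10, 142/3)
obs 12: x=-1/2 → posterior Inverse-Gamma(36/5, 1283/24)
obs 13: x=-6 → posterior Inverse-Gamma(77/10, 2255/24)
obs 14: x=-1/4 → posterior Inverse-Gamma(41/5, 9527/96)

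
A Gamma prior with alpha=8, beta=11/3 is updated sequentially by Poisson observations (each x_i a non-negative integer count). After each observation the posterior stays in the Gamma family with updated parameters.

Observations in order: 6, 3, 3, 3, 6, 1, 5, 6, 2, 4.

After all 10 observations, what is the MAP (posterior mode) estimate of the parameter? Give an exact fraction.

obs 1: x=6 → posterior Gamma(14, 14/3)
obs 2: x=3 → posterior Gamma(17, 17/3)
obs 3: x=3 → posterior Gamma(20, 20/3)
obs 4: x=3 → posterior Gamma(23, 23/3)
obs 5: x=6 → posterior Gamma(29, 26/3)
obs 6: x=1 → posterior Gamma(30, 29/3)
obs 7: x=5 → posterior Gamma(35, 32/3)
obs 8: x=6 → posterior Gamma(41, 35/3)
obs 9: x=2 → posterior Gamma(43, 38/3)
obs 10: x=4 → posterior Gamma(47, 41/3)

138/41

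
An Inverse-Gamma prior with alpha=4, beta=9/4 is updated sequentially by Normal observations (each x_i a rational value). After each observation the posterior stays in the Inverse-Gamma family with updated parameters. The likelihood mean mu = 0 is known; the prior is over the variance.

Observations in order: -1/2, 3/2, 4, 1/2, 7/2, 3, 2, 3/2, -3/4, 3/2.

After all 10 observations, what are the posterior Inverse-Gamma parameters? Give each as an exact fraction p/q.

alpha=9, beta=857/32

obs 1: x=-1/2 → posterior Inverse-Gamma(9/2, 19/8)
obs 2: x=3/2 → posterior Inverse-Gamma(5, 7/2)
obs 3: x=4 → posterior Inverse-Gamma(11/2, 23/2)
obs 4: x=1/2 → posterior Inverse-Gamma(6, 93/8)
obs 5: x=7/2 → posterior Inverse-Gamma(13/2, 71/4)
obs 6: x=3 → posterior Inverse-Gamma(7, 89/4)
obs 7: x=2 → posterior Inverse-Gamma(15/2, 97/4)
obs 8: x=3/2 → posterior Inverse-Gamma(8, 203/8)
obs 9: x=-3/4 → posterior Inverse-Gamma(17/2, 821/32)
obs 10: x=3/2 → posterior Inverse-Gamma(9, 857/32)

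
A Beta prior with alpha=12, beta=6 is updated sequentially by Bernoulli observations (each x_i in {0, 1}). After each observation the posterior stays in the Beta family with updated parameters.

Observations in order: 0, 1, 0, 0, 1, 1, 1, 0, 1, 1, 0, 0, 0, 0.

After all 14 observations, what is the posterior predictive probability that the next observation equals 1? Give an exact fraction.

9/16

obs 1: x=0 → posterior Beta(12, 7)
obs 2: x=1 → posterior Beta(13, 7)
obs 3: x=0 → posterior Beta(13, 8)
obs 4: x=0 → posterior Beta(13, 9)
obs 5: x=1 → posterior Beta(14, 9)
obs 6: x=1 → posterior Beta(15, 9)
obs 7: x=1 → posterior Beta(16, 9)
obs 8: x=0 → posterior Beta(16, 10)
obs 9: x=1 → posterior Beta(17, 10)
obs 10: x=1 → posterior Beta(18, 10)
obs 11: x=0 → posterior Beta(18, 11)
obs 12: x=0 → posterior Beta(18, 12)
obs 13: x=0 → posterior Beta(18, 13)
obs 14: x=0 → posterior Beta(18, 14)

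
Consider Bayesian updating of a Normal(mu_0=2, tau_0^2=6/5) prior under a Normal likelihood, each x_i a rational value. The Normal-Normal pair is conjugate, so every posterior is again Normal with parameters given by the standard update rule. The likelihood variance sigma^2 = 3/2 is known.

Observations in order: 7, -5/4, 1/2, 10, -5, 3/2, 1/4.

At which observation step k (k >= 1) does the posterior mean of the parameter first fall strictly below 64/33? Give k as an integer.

obs 1: x=7 → posterior Normal(38/9, 2/3)
obs 2: x=-5/4 → posterior Normal(33/13, 6/13)
obs 3: x=1/2 → posterior Normal(35/17, 6/17)
obs 4: x=10 → posterior Normal(25/7, 2/7)
obs 5: x=-5 → posterior Normal(11/5, 6/25)
obs 6: x=3/2 → posterior Normal(61/29, 6/29)
obs 7: x=1/4 → posterior Normal(62/33, 2/11)

k = 7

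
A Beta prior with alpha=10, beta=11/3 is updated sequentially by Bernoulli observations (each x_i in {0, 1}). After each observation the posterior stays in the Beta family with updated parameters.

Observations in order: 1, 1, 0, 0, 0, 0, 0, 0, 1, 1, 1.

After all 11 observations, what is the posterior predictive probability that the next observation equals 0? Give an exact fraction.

obs 1: x=1 → posterior Beta(11, 11/3)
obs 2: x=1 → posterior Beta(12, 11/3)
obs 3: x=0 → posterior Beta(12, 14/3)
obs 4: x=0 → posterior Beta(12, 17/3)
obs 5: x=0 → posterior Beta(12, 20/3)
obs 6: x=0 → posterior Beta(12, 23/3)
obs 7: x=0 → posterior Beta(12, 26/3)
obs 8: x=0 → posterior Beta(12, 29/3)
obs 9: x=1 → posterior Beta(13, 29/3)
obs 10: x=1 → posterior Beta(14, 29/3)
obs 11: x=1 → posterior Beta(15, 29/3)

29/74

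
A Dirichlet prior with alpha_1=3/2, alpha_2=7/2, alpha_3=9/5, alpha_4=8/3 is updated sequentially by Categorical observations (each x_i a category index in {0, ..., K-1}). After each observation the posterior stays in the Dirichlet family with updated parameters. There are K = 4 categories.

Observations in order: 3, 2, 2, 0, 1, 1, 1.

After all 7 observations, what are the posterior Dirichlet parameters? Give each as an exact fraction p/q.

alpha_1=5/2, alpha_2=13/2, alpha_3=19/5, alpha_4=11/3

obs 1: x=3 → posterior Dirichlet(3/2, 7/2, 9/5, 11/3)
obs 2: x=2 → posterior Dirichlet(3/2, 7/2, 14/5, 11/3)
obs 3: x=2 → posterior Dirichlet(3/2, 7/2, 19/5, 11/3)
obs 4: x=0 → posterior Dirichlet(5/2, 7/2, 19/5, 11/3)
obs 5: x=1 → posterior Dirichlet(5/2, 9/2, 19/5, 11/3)
obs 6: x=1 → posterior Dirichlet(5/2, 11/2, 19/5, 11/3)
obs 7: x=1 → posterior Dirichlet(5/2, 13/2, 19/5, 11/3)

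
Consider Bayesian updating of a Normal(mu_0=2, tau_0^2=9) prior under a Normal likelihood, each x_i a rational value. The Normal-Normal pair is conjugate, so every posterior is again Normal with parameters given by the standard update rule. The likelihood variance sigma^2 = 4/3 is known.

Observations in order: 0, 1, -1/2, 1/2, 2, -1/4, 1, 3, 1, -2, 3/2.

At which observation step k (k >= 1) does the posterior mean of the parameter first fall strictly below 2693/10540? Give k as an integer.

obs 1: x=0 → posterior Normal(8/31, 36/31)
obs 2: x=1 → posterior Normal(35/58, 18/29)
obs 3: x=-1/2 → posterior Normal(43/170, 36/85)
obs 4: x=1/2 → posterior Normal(5/16, 9/28)
obs 5: x=2 → posterior Normal(89/139, 36/139)
obs 6: x=-1/4 → posterior Normal(329/664, 18/83)
obs 7: x=1 → posterior Normal(437/772, 36/193)
obs 8: x=3 → posterior Normal(761/880, 9/55)
obs 9: x=1 → posterior Normal(869/988, 36/247)
obs 10: x=-2 → posterior Normal(653/1096, 18/137)
obs 11: x=3/2 → posterior Normal(815/1204, 36/301)

k = 3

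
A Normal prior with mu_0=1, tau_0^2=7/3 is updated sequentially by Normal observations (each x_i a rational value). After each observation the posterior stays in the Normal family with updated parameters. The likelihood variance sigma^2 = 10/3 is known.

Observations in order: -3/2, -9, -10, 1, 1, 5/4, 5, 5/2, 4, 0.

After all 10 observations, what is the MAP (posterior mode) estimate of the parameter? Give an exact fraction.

obs 1: x=-3/2 → posterior Normal(-1/34, 70/51)
obs 2: x=-9 → posterior Normal(-127/48, 35/36)
obs 3: x=-10 → posterior Normal(-267/62, 70/93)
obs 4: x=1 → posterior Normal(-253/76, 35/57)
obs 5: x=1 → posterior Normal(-239/90, 14/27)
obs 6: x=5/4 → posterior Normal(-443/208, 35/78)
obs 7: x=5 → posterior Normal(-303/236, 70/177)
obs 8: x=5/2 → posterior Normal(-233/264, 35/99)
obs 9: x=4 → posterior Normal(-121/292, 70/219)
obs 10: x=0 → posterior Normal(-121/320, 7/24)

-121/320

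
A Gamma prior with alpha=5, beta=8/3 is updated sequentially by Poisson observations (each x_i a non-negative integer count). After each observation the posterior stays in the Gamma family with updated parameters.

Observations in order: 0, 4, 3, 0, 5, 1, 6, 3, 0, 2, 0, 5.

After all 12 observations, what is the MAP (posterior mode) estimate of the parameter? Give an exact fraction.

obs 1: x=0 → posterior Gamma(5, 11/3)
obs 2: x=4 → posterior Gamma(9, 14/3)
obs 3: x=3 → posterior Gamma(12, 17/3)
obs 4: x=0 → posterior Gamma(12, 20/3)
obs 5: x=5 → posterior Gamma(17, 23/3)
obs 6: x=1 → posterior Gamma(18, 26/3)
obs 7: x=6 → posterior Gamma(24, 29/3)
obs 8: x=3 → posterior Gamma(27, 32/3)
obs 9: x=0 → posterior Gamma(27, 35/3)
obs 10: x=2 → posterior Gamma(29, 38/3)
obs 11: x=0 → posterior Gamma(29, 41/3)
obs 12: x=5 → posterior Gamma(34, 44/3)

9/4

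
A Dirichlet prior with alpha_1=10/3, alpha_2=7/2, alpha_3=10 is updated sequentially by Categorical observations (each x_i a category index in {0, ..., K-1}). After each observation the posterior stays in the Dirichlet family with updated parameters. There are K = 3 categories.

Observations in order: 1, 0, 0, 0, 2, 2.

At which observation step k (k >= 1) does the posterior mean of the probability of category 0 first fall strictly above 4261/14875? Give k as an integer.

obs 1: x=1 → posterior Dirichlet(10/3, 9/2, 10)
obs 2: x=0 → posterior Dirichlet(13/3, 9/2, 10)
obs 3: x=0 → posterior Dirichlet(16/3, 9/2, 10)
obs 4: x=0 → posterior Dirichlet(19/3, 9/2, 10)
obs 5: x=2 → posterior Dirichlet(19/3, 9/2, 11)
obs 6: x=2 → posterior Dirichlet(19/3, 9/2, 12)

k = 4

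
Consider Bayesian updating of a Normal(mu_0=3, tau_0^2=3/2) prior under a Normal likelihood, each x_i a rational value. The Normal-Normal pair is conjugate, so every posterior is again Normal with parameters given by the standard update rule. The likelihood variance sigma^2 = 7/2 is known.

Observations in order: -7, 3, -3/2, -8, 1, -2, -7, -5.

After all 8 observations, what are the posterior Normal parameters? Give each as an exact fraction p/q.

mu_0=-117/62, tau_0^2=21/62

obs 1: x=-7 → posterior Normal(0, 21/20)
obs 2: x=3 → posterior Normal(9/13, 21/26)
obs 3: x=-3/2 → posterior Normal(9/32, 21/32)
obs 4: x=-8 → posterior Normal(-39/38, 21/38)
obs 5: x=1 → posterior Normal(-3/4, 21/44)
obs 6: x=-2 → posterior Normal(-9/10, 21/50)
obs 7: x=-7 → posterior Normal(-87/56, 3/8)
obs 8: x=-5 → posterior Normal(-117/62, 21/62)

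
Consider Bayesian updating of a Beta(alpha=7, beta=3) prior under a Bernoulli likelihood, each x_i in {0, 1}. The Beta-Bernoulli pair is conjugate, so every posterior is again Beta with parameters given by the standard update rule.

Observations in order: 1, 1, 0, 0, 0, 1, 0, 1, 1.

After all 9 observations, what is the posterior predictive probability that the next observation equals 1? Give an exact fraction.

obs 1: x=1 → posterior Beta(8, 3)
obs 2: x=1 → posterior Beta(9, 3)
obs 3: x=0 → posterior Beta(9, 4)
obs 4: x=0 → posterior Beta(9, 5)
obs 5: x=0 → posterior Beta(9, 6)
obs 6: x=1 → posterior Beta(10, 6)
obs 7: x=0 → posterior Beta(10, 7)
obs 8: x=1 → posterior Beta(11, 7)
obs 9: x=1 → posterior Beta(12, 7)

12/19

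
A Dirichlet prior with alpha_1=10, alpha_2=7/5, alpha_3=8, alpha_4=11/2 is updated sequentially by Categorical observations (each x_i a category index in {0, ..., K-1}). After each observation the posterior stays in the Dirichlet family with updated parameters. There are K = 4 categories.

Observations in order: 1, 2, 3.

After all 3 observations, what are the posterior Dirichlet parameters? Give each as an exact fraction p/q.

obs 1: x=1 → posterior Dirichlet(10, 12/5, 8, 11/2)
obs 2: x=2 → posterior Dirichlet(10, 12/5, 9, 11/2)
obs 3: x=3 → posterior Dirichlet(10, 12/5, 9, 13/2)

alpha_1=10, alpha_2=12/5, alpha_3=9, alpha_4=13/2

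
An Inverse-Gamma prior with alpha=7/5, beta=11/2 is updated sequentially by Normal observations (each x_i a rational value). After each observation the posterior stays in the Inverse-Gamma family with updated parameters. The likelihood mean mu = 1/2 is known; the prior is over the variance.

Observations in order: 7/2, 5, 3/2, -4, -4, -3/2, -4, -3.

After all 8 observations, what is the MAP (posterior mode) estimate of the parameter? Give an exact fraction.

obs 1: x=7/2 → posterior Inverse-Gamma(19/10, 10)
obs 2: x=5 → posterior Inverse-Gamma(12/5, 161/8)
obs 3: x=3/2 → posterior Inverse-Gamma(29/10, 165/8)
obs 4: x=-4 → posterior Inverse-Gamma(17/5, 123/4)
obs 5: x=-4 → posterior Inverse-Gamma(39/10, 327/8)
obs 6: x=-3/2 → posterior Inverse-Gamma(22/5, 343/8)
obs 7: x=-4 → posterior Inverse-Gamma(49/10, 53)
obs 8: x=-3 → posterior Inverse-Gamma(27/5, 473/8)

2365/256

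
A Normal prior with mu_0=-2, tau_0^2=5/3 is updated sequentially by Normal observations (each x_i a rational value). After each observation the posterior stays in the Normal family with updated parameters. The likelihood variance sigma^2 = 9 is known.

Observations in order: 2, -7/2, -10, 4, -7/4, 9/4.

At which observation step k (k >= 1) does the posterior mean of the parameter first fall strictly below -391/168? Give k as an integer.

obs 1: x=2 → posterior Normal(-11/8, 45/32)
obs 2: x=-7/2 → posterior Normal(-123/74, 45/37)
obs 3: x=-10 → posterior Normal(-223/84, 15/14)
obs 4: x=4 → posterior Normal(-183/94, 45/47)
obs 5: x=-7/4 → posterior Normal(-401/208, 45/52)
obs 6: x=9/4 → posterior Normal(-89/57, 15/19)

k = 3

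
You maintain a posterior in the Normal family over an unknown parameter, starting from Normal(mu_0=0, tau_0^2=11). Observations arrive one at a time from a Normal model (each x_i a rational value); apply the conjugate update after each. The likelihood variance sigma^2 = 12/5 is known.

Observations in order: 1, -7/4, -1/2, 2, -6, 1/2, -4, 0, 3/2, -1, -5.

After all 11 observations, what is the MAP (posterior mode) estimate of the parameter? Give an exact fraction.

-2915/2468

obs 1: x=1 → posterior Normal(55/67, 132/67)
obs 2: x=-7/4 → posterior Normal(-165/488, 66/61)
obs 3: x=-1/2 → posterior Normal(-275/708, 44/59)
obs 4: x=2 → posterior Normal(165/928, 33/58)
obs 5: x=-6 → posterior Normal(-165/164, 132/287)
obs 6: x=1/2 → posterior Normal(-55/72, 22/57)
obs 7: x=-4 → posterior Normal(-1925/1588, 132/397)
obs 8: x=0 → posterior Normal(-1925/1808, 33/113)
obs 9: x=3/2 → posterior Normal(-1595/2028, 44/169)
obs 10: x=-1 → posterior Normal(-1815/2248, 66/281)
obs 11: x=-5 → posterior Normal(-2915/2468, 132/617)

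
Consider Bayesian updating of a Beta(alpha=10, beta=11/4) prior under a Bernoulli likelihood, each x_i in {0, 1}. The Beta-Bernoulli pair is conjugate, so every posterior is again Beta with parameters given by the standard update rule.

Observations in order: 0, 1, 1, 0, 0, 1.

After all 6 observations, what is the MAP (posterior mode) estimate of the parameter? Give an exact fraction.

48/67

obs 1: x=0 → posterior Beta(10, 15/4)
obs 2: x=1 → posterior Beta(11, 15/4)
obs 3: x=1 → posterior Beta(12, 15/4)
obs 4: x=0 → posterior Beta(12, 19/4)
obs 5: x=0 → posterior Beta(12, 23/4)
obs 6: x=1 → posterior Beta(13, 23/4)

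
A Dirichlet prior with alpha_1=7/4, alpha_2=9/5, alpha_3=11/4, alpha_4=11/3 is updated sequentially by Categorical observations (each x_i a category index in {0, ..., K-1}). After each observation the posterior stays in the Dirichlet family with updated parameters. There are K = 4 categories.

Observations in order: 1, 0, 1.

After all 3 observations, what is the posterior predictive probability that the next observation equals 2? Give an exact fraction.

165/778

obs 1: x=1 → posterior Dirichlet(7/4, 14/5, 11/4, 11/3)
obs 2: x=0 → posterior Dirichlet(11/4, 14/5, 11/4, 11/3)
obs 3: x=1 → posterior Dirichlet(11/4, 19/5, 11/4, 11/3)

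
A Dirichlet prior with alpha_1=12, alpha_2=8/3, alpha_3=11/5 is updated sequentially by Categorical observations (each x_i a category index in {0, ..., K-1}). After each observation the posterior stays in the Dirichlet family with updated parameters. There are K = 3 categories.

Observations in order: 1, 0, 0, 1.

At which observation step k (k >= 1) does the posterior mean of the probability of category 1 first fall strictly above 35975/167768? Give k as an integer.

k = 4

obs 1: x=1 → posterior Dirichlet(12, 11/3, 11/5)
obs 2: x=0 → posterior Dirichlet(13, 11/3, 11/5)
obs 3: x=0 → posterior Dirichlet(14, 11/3, 11/5)
obs 4: x=1 → posterior Dirichlet(14, 14/3, 11/5)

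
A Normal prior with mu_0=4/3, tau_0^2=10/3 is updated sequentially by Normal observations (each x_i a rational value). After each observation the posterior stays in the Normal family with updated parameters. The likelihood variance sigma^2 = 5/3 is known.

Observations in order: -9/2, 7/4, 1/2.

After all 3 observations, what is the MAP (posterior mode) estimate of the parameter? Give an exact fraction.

-19/42

obs 1: x=-9/2 → posterior Normal(-23/9, 10/9)
obs 2: x=7/4 → posterior Normal(-5/6, 2/3)
obs 3: x=1/2 → posterior Normal(-19/42, 10/21)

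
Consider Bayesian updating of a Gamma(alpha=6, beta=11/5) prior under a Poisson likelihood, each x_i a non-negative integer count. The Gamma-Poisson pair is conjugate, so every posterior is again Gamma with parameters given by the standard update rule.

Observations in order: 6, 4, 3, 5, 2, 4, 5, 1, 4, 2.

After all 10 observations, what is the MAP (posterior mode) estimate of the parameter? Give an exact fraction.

205/61

obs 1: x=6 → posterior Gamma(12, 16/5)
obs 2: x=4 → posterior Gamma(16, 21/5)
obs 3: x=3 → posterior Gamma(19, 26/5)
obs 4: x=5 → posterior Gamma(24, 31/5)
obs 5: x=2 → posterior Gamma(26, 36/5)
obs 6: x=4 → posterior Gamma(30, 41/5)
obs 7: x=5 → posterior Gamma(35, 46/5)
obs 8: x=1 → posterior Gamma(36, 51/5)
obs 9: x=4 → posterior Gamma(40, 56/5)
obs 10: x=2 → posterior Gamma(42, 61/5)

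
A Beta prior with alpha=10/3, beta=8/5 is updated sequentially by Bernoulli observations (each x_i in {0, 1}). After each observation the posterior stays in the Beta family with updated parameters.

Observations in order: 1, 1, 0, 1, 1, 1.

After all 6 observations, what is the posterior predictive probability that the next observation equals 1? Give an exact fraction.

obs 1: x=1 → posterior Beta(13/3, 8/5)
obs 2: x=1 → posterior Beta(16/3, 8/5)
obs 3: x=0 → posterior Beta(16/3, 13/5)
obs 4: x=1 → posterior Beta(19/3, 13/5)
obs 5: x=1 → posterior Beta(22/3, 13/5)
obs 6: x=1 → posterior Beta(25/3, 13/5)

125/164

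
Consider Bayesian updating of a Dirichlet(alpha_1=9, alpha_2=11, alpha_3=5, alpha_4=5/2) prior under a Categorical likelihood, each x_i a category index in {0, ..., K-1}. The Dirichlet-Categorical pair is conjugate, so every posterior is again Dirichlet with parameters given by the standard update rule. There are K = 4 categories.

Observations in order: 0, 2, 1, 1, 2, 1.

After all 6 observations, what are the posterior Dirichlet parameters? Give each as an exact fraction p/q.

alpha_1=10, alpha_2=14, alpha_3=7, alpha_4=5/2

obs 1: x=0 → posterior Dirichlet(10, 11, 5, 5/2)
obs 2: x=2 → posterior Dirichlet(10, 11, 6, 5/2)
obs 3: x=1 → posterior Dirichlet(10, 12, 6, 5/2)
obs 4: x=1 → posterior Dirichlet(10, 13, 6, 5/2)
obs 5: x=2 → posterior Dirichlet(10, 13, 7, 5/2)
obs 6: x=1 → posterior Dirichlet(10, 14, 7, 5/2)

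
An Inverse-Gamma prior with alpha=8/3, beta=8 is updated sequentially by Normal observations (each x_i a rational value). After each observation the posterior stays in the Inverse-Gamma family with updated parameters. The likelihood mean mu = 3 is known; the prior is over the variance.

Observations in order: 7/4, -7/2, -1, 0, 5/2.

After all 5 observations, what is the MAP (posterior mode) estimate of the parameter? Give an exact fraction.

4083/592

obs 1: x=7/4 → posterior Inverse-Gamma(19/6, 281/32)
obs 2: x=-7/2 → posterior Inverse-Gamma(11/3, 957/32)
obs 3: x=-1 → posterior Inverse-Gamma(25/6, 1213/32)
obs 4: x=0 → posterior Inverse-Gamma(14/3, 1357/32)
obs 5: x=5/2 → posterior Inverse-Gamma(31/6, 1361/32)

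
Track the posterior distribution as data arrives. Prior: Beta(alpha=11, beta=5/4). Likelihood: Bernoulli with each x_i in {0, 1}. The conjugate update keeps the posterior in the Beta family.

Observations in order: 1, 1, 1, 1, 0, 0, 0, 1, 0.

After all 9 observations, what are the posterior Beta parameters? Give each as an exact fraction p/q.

alpha=16, beta=21/4

obs 1: x=1 → posterior Beta(12, 5/4)
obs 2: x=1 → posterior Beta(13, 5/4)
obs 3: x=1 → posterior Beta(14, 5/4)
obs 4: x=1 → posterior Beta(15, 5/4)
obs 5: x=0 → posterior Beta(15, 9/4)
obs 6: x=0 → posterior Beta(15, 13/4)
obs 7: x=0 → posterior Beta(15, 17/4)
obs 8: x=1 → posterior Beta(16, 17/4)
obs 9: x=0 → posterior Beta(16, 21/4)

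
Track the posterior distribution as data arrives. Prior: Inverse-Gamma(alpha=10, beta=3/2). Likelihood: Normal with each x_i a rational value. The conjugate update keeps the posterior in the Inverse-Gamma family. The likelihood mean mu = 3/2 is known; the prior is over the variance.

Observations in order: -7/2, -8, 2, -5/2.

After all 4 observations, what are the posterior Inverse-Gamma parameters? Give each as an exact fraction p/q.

alpha=12, beta=269/4

obs 1: x=-7/2 → posterior Inverse-Gamma(21/2, 14)
obs 2: x=-8 → posterior Inverse-Gamma(11, 473/8)
obs 3: x=2 → posterior Inverse-Gamma(23/2, 237/4)
obs 4: x=-5/2 → posterior Inverse-Gamma(12, 269/4)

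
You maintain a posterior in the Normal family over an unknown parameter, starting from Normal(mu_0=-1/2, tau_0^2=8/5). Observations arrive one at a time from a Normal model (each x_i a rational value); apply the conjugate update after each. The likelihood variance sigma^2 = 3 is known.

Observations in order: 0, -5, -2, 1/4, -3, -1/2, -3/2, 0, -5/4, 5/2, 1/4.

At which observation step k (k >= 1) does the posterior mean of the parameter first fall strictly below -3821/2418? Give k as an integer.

obs 1: x=0 → posterior Normal(-15/46, 24/23)
obs 2: x=-5 → posterior Normal(-95/62, 24/31)
obs 3: x=-2 → posterior Normal(-127/78, 8/13)
obs 4: x=1/4 → posterior Normal(-123/94, 24/47)
obs 5: x=-3 → posterior Normal(-171/110, 24/55)
obs 6: x=-1/2 → posterior Normal(-179/126, 8/21)
obs 7: x=-3/2 → posterior Normal(-203/142, 24/71)
obs 8: x=0 → posterior Normal(-203/158, 24/79)
obs 9: x=-5/4 → posterior Normal(-223/174, 8/29)
obs 10: x=5/2 → posterior Normal(-183/190, 24/95)
obs 11: x=1/4 → posterior Normal(-179/206, 24/103)

k = 3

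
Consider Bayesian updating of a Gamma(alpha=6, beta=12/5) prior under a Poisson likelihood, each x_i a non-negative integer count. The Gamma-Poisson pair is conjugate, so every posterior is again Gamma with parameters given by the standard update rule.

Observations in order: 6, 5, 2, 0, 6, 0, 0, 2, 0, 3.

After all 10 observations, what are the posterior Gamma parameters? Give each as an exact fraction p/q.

obs 1: x=6 → posterior Gamma(12, 17/5)
obs 2: x=5 → posterior Gamma(17, 22/5)
obs 3: x=2 → posterior Gamma(19, 27/5)
obs 4: x=0 → posterior Gamma(19, 32/5)
obs 5: x=6 → posterior Gamma(25, 37/5)
obs 6: x=0 → posterior Gamma(25, 42/5)
obs 7: x=0 → posterior Gamma(25, 47/5)
obs 8: x=2 → posterior Gamma(27, 52/5)
obs 9: x=0 → posterior Gamma(27, 57/5)
obs 10: x=3 → posterior Gamma(30, 62/5)

alpha=30, beta=62/5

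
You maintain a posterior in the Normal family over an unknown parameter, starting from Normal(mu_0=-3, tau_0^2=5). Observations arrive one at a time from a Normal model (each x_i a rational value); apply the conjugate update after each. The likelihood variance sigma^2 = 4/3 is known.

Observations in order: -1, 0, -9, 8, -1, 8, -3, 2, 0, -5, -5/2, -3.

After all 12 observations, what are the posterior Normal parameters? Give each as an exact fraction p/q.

obs 1: x=-1 → posterior Normal(-27/19, 20/19)
obs 2: x=0 → posterior Normal(-27/34, 10/17)
obs 3: x=-9 → posterior Normal(-162/49, 20/49)
obs 4: x=8 → posterior Normal(-21/32, 5/16)
obs 5: x=-1 → posterior Normal(-57/79, 20/79)
obs 6: x=8 → posterior Normal(63/94, 10/47)
obs 7: x=-3 → posterior Normal(18/109, 20/109)
obs 8: x=2 → posterior Normal(12/31, 5/31)
obs 9: x=0 → posterior Normal(48/139, 20/139)
obs 10: x=-5 → posterior Normal(-27/154, 10/77)
obs 11: x=-5/2 → posterior Normal(-129/338, 20/169)
obs 12: x=-3 → posterior Normal(-219/368, 5/46)

mu_0=-219/368, tau_0^2=5/46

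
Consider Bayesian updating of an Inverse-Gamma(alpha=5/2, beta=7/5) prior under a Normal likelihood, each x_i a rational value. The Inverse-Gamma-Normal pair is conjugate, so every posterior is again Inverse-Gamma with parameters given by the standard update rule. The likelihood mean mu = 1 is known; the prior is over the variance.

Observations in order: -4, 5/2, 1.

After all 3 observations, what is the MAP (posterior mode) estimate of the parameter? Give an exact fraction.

601/200

obs 1: x=-4 → posterior Inverse-Gamma(3, 139/10)
obs 2: x=5/2 → posterior Inverse-Gamma(7/2, 601/40)
obs 3: x=1 → posterior Inverse-Gamma(4, 601/40)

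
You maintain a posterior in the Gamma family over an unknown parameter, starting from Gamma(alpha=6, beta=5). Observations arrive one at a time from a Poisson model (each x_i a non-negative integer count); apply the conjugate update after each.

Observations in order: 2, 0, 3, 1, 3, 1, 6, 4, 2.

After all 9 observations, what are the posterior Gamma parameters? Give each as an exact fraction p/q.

alpha=28, beta=14

obs 1: x=2 → posterior Gamma(8, 6)
obs 2: x=0 → posterior Gamma(8, 7)
obs 3: x=3 → posterior Gamma(11, 8)
obs 4: x=1 → posterior Gamma(12, 9)
obs 5: x=3 → posterior Gamma(15, 10)
obs 6: x=1 → posterior Gamma(16, 11)
obs 7: x=6 → posterior Gamma(22, 12)
obs 8: x=4 → posterior Gamma(26, 13)
obs 9: x=2 → posterior Gamma(28, 14)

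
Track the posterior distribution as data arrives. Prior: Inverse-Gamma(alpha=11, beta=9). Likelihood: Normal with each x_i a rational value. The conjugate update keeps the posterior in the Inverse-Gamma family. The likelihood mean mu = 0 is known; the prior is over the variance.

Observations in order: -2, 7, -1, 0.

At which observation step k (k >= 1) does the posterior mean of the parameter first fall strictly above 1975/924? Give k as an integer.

k = 2

obs 1: x=-2 → posterior Inverse-Gamma(23/2, 11)
obs 2: x=7 → posterior Inverse-Gamma(12, 71/2)
obs 3: x=-1 → posterior Inverse-Gamma(25/2, 36)
obs 4: x=0 → posterior Inverse-Gamma(13, 36)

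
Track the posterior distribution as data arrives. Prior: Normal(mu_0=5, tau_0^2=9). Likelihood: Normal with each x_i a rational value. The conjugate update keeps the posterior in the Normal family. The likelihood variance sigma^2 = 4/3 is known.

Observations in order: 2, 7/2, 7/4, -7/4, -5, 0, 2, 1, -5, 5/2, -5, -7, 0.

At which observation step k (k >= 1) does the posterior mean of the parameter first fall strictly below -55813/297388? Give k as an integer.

k = 11

obs 1: x=2 → posterior Normal(74/31, 36/31)
obs 2: x=7/2 → posterior Normal(337/116, 18/29)
obs 3: x=7/4 → posterior Normal(863/340, 36/85)
obs 4: x=-7/4 → posterior Normal(337/224, 9/28)
obs 5: x=-5 → posterior Normal(67/278, 36/139)
obs 6: x=0 → posterior Normal(67/332, 18/83)
obs 7: x=2 → posterior Normal(175/386, 36/193)
obs 8: x=1 → posterior Normal(229/440, 9/55)
obs 9: x=-5 → posterior Normal(-41/494, 36/247)
obs 10: x=5/2 → posterior Normal(47/274, 18/137)
obs 11: x=-5 → posterior Normal(-88/301, 36/301)
obs 12: x=-7 → posterior Normal(-277/328, 9/82)
obs 13: x=0 → posterior Normal(-277/355, 36/355)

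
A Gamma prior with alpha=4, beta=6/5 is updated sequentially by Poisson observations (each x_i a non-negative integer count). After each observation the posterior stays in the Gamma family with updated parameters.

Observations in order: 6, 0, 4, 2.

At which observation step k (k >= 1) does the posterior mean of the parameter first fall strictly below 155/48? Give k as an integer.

obs 1: x=6 → posterior Gamma(10, 11/5)
obs 2: x=0 → posterior Gamma(10, 16/5)
obs 3: x=4 → posterior Gamma(14, 21/5)
obs 4: x=2 → posterior Gamma(16, 26/5)

k = 2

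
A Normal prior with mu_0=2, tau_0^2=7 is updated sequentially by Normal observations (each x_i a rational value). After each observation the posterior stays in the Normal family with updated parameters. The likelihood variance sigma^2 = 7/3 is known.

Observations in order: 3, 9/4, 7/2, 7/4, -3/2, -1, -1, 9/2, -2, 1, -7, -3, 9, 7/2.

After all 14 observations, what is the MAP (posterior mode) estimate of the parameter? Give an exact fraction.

obs 1: x=3 → posterior Normal(11/4, 7/4)
obs 2: x=9/4 → posterior Normal(71/28, 1)
obs 3: x=7/2 → posterior Normal(113/40, 7/10)
obs 4: x=7/4 → posterior Normal(67/26, 7/13)
obs 5: x=-3/2 → posterior Normal(29/16, 7/16)
obs 6: x=-1 → posterior Normal(26/19, 7/19)
obs 7: x=-1 → posterior Normal(23/22, 7/22)
obs 8: x=9/2 → posterior Normal(73/50, 7/25)
obs 9: x=-2 → posterior Normal(61/56, 1/4)
obs 10: x=1 → posterior Normal(67/62, 7/31)
obs 11: x=-7 → posterior Normal(25/68, 7/34)
obs 12: x=-3 → posterior Normal(7/74, 7/37)
obs 13: x=9 → posterior Normal(61/80, 7/40)
obs 14: x=7/2 → posterior Normal(41/43, 7/43)

41/43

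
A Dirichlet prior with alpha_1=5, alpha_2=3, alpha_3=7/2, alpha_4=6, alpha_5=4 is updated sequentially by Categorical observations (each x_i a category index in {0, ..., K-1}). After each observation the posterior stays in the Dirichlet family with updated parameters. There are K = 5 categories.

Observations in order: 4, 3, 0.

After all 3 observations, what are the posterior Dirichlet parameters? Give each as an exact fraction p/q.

alpha_1=6, alpha_2=3, alpha_3=7/2, alpha_4=7, alpha_5=5

obs 1: x=4 → posterior Dirichlet(5, 3, 7/2, 6, 5)
obs 2: x=3 → posterior Dirichlet(5, 3, 7/2, 7, 5)
obs 3: x=0 → posterior Dirichlet(6, 3, 7/2, 7, 5)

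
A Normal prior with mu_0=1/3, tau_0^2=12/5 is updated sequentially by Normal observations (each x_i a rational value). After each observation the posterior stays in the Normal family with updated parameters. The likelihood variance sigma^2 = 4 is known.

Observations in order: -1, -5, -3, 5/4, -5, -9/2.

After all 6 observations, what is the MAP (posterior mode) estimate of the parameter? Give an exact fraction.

-601/276

obs 1: x=-1 → posterior Normal(-1/6, 3/2)
obs 2: x=-5 → posterior Normal(-49/33, 12/11)
obs 3: x=-3 → posterior Normal(-38/21, 6/7)
obs 4: x=5/4 → posterior Normal(-259/204, 12/17)
obs 5: x=-5 → posterior Normal(-439/240, 3/5)
obs 6: x=-9/2 → posterior Normal(-601/276, 12/23)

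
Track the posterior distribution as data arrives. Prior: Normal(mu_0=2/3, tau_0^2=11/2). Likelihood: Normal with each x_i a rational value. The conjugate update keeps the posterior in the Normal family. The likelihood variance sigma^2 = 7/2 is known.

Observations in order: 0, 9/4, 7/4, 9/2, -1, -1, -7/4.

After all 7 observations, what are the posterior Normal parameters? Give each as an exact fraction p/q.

mu_0=683/1008, tau_0^2=11/24

obs 1: x=0 → posterior Normal(7/27, 77/36)
obs 2: x=9/4 → posterior Normal(353/348, 77/58)
obs 3: x=7/4 → posterior Normal(73/60, 77/80)
obs 4: x=9/2 → posterior Normal(589/306, 77/102)
obs 5: x=-1 → posterior Normal(523/372, 77/124)
obs 6: x=-1 → posterior Normal(457/438, 77/146)
obs 7: x=-7/4 → posterior Normal(683/1008, 11/24)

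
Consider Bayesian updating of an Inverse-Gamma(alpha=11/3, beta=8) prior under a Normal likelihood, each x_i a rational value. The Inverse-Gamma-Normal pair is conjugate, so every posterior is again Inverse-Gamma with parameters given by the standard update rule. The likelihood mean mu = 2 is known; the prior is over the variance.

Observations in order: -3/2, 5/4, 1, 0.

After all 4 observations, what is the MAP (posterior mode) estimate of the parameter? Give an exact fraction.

1623/640

obs 1: x=-3/2 → posterior Inverse-Gamma(25/6, 113/8)
obs 2: x=5/4 → posterior Inverse-Gamma(14/3, 461/32)
obs 3: x=1 → posterior Inverse-Gamma(31/6, 477/32)
obs 4: x=0 → posterior Inverse-Gamma(17/3, 541/32)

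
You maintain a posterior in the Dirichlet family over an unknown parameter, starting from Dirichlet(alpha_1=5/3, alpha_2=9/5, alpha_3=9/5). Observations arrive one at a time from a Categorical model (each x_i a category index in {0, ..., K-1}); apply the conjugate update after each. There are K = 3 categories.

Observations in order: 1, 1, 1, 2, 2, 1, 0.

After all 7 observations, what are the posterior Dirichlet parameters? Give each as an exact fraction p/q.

alpha_1=8/3, alpha_2=29/5, alpha_3=19/5

obs 1: x=1 → posterior Dirichlet(5/3, 14/5, 9/5)
obs 2: x=1 → posterior Dirichlet(5/3, 19/5, 9/5)
obs 3: x=1 → posterior Dirichlet(5/3, 24/5, 9/5)
obs 4: x=2 → posterior Dirichlet(5/3, 24/5, 14/5)
obs 5: x=2 → posterior Dirichlet(5/3, 24/5, 19/5)
obs 6: x=1 → posterior Dirichlet(5/3, 29/5, 19/5)
obs 7: x=0 → posterior Dirichlet(8/3, 29/5, 19/5)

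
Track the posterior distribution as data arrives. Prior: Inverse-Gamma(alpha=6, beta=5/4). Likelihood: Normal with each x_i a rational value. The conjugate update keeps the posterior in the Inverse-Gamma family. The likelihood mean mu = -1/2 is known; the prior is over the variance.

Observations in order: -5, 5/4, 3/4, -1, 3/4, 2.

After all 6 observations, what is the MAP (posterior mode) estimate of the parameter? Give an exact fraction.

567/320

obs 1: x=-5 → posterior Inverse-Gamma(13/2, 91/8)
obs 2: x=5/4 → posterior Inverse-Gamma(7, 413/32)
obs 3: x=3/4 → posterior Inverse-Gamma(15/2, 219/16)
obs 4: x=-1 → posterior Inverse-Gamma(8, 221/16)
obs 5: x=3/4 → posterior Inverse-Gamma(17/2, 467/32)
obs 6: x=2 → posterior Inverse-Gamma(9, 567/32)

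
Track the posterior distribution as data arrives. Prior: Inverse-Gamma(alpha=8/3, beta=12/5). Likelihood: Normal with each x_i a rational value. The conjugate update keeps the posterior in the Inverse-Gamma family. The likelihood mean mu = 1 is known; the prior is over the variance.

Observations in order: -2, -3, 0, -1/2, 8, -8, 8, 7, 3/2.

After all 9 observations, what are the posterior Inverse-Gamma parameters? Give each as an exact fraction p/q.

alpha=43/6, beta=2483/20

obs 1: x=-2 → posterior Inverse-Gamma(19/6, 69/10)
obs 2: x=-3 → posterior Inverse-Gamma(11/3, 149/10)
obs 3: x=0 → posterior Inverse-Gamma(25/6, 77/5)
obs 4: x=-1/2 → posterior Inverse-Gamma(14/3, 661/40)
obs 5: x=8 → posterior Inverse-Gamma(31/6, 1641/40)
obs 6: x=-8 → posterior Inverse-Gamma(17/3, 3261/40)
obs 7: x=8 → posterior Inverse-Gamma(37/6, 4241/40)
obs 8: x=7 → posterior Inverse-Gamma(20/3, 4961/40)
obs 9: x=3/2 → posterior Inverse-Gamma(43/6, 2483/20)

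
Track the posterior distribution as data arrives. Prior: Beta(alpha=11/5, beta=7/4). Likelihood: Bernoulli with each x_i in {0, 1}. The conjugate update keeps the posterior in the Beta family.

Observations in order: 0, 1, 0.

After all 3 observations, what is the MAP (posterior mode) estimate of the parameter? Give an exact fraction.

4/9

obs 1: x=0 → posterior Beta(11/5, 11/4)
obs 2: x=1 → posterior Beta(16/5, 11/4)
obs 3: x=0 → posterior Beta(16/5, 15/4)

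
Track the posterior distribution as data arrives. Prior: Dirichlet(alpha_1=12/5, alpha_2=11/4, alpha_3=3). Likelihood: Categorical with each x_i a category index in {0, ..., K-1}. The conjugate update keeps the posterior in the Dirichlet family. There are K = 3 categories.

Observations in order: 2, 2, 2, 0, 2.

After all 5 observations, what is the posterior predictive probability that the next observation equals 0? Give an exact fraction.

68/263

obs 1: x=2 → posterior Dirichlet(12/5, 11/4, 4)
obs 2: x=2 → posterior Dirichlet(12/5, 11/4, 5)
obs 3: x=2 → posterior Dirichlet(12/5, 11/4, 6)
obs 4: x=0 → posterior Dirichlet(17/5, 11/4, 6)
obs 5: x=2 → posterior Dirichlet(17/5, 11/4, 7)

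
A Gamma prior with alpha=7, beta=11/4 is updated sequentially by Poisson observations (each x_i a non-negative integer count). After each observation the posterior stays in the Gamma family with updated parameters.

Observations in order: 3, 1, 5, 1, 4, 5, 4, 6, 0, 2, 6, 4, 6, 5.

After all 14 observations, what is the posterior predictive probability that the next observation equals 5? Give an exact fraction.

obs 1: x=3 → posterior Gamma(10, 15/4)
obs 2: x=1 → posterior Gamma(11, 19/4)
obs 3: x=5 → posterior Gamma(16, 23/4)
obs 4: x=1 → posterior Gamma(17, 27/4)
obs 5: x=4 → posterior Gamma(21, 31/4)
obs 6: x=5 → posterior Gamma(26, 35/4)
obs 7: x=4 → posterior Gamma(30, 39/4)
obs 8: x=6 → posterior Gamma(36, 43/4)
obs 9: x=0 → posterior Gamma(36, 47/4)
obs 10: x=2 → posterior Gamma(38, 51/4)
obs 11: x=6 → posterior Gamma(44, 55/4)
obs 12: x=4 → posterior Gamma(48, 59/4)
obs 13: x=6 → posterior Gamma(54, 63/4)
obs 14: x=5 → posterior Gamma(59, 67/4)

3940918067879226370787624759586869057943230766828915633409101044756385803979897240117374405404589006257351170487440384/30236694919279928433903778295701355282915451956817976004868318877311240610555683471863516705268223263646600291188794881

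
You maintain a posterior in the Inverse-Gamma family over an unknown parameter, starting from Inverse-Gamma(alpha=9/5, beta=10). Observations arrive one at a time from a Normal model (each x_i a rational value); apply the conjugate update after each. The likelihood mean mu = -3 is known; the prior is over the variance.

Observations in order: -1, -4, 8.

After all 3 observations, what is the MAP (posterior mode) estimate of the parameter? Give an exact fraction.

730/43

obs 1: x=-1 → posterior Inverse-Gamma(23/10, 12)
obs 2: x=-4 → posterior Inverse-Gamma(14/5, 25/2)
obs 3: x=8 → posterior Inverse-Gamma(33/10, 73)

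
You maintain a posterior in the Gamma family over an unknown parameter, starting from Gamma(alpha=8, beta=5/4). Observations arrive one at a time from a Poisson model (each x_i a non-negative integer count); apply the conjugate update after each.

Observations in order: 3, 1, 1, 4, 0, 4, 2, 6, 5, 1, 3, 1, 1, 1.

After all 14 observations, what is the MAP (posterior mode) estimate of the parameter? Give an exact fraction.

160/61

obs 1: x=3 → posterior Gamma(11, 9/4)
obs 2: x=1 → posterior Gamma(12, 13/4)
obs 3: x=1 → posterior Gamma(13, 17/4)
obs 4: x=4 → posterior Gamma(17, 21/4)
obs 5: x=0 → posterior Gamma(17, 25/4)
obs 6: x=4 → posterior Gamma(21, 29/4)
obs 7: x=2 → posterior Gamma(23, 33/4)
obs 8: x=6 → posterior Gamma(29, 37/4)
obs 9: x=5 → posterior Gamma(34, 41/4)
obs 10: x=1 → posterior Gamma(35, 45/4)
obs 11: x=3 → posterior Gamma(38, 49/4)
obs 12: x=1 → posterior Gamma(39, 53/4)
obs 13: x=1 → posterior Gamma(40, 57/4)
obs 14: x=1 → posterior Gamma(41, 61/4)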